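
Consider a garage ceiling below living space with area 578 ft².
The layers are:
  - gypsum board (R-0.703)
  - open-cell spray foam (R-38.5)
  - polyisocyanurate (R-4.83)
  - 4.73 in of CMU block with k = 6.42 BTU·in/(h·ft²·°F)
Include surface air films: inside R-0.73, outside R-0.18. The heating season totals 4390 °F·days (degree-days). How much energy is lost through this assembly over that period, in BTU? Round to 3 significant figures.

4.73/6.42 = 0.7368
R_total = 0.73 + 0.703 + 38.5 + 4.83 + 0.7368 + 0.18 = 45.68 ft²·°F·h/BTU
E = A × HDD × 24 / R = 578 × 4390 × 24 / 45.68 = 1333000 BTU

1330000 BTU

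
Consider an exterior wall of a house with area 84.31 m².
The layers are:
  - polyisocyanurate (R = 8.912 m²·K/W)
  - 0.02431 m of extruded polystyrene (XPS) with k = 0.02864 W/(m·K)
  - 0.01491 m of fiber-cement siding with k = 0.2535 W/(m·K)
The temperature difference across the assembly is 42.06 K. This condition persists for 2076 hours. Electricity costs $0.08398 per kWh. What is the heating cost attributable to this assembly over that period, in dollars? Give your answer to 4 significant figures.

62.96 dollars

0.02431/0.02864 = 0.84881
0.01491/0.2535 = 0.058817
R_total = 8.912 + 0.84881 + 0.058817 = 9.8196 m²·K/W
Q = 84.31 × 42.06 / 9.8196 = 361.12 W
E = 361.12 W × 2076 h / 1000 = 749.69 kWh
Cost = 749.69 × 0.08398 = $62.959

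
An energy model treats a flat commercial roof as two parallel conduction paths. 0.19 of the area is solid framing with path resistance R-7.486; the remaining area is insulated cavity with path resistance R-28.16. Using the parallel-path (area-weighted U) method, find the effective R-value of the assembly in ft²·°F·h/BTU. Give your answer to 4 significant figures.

18.47 ft²·°F·h/BTU

U_eff = 0.81/28.16 + 0.19/7.486 = 0.028764 + 0.025381 = 0.054145
R_eff = 1/U_eff = 18.469 ft²·°F·h/BTU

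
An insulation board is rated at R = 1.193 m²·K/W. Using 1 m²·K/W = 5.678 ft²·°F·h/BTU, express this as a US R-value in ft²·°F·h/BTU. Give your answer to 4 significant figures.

R_US = 1.193 × 5.678 = 6.7739

6.774 ft²·°F·h/BTU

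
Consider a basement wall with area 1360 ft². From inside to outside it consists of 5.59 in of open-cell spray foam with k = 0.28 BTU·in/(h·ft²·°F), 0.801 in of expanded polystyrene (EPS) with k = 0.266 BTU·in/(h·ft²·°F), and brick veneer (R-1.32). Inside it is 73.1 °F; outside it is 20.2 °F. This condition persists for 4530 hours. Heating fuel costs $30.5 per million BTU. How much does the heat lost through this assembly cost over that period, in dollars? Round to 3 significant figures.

409 dollars

5.59/0.28 = 19.96
0.801/0.266 = 3.011
R_total = 19.96 + 3.011 + 1.32 = 24.3 ft²·°F·h/BTU
Q = 1360 × (73.1 − 20.2) / 24.3 = 2961 BTU/h
E = 2961 × 4530 = 13410000 BTU
Cost = 13410000/10⁶ × 30.5 = $409.1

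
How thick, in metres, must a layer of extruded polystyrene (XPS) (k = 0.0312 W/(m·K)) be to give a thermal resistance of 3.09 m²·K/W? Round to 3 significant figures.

0.0964 m

L = R·k = 3.09 × 0.0312 = 0.09641 m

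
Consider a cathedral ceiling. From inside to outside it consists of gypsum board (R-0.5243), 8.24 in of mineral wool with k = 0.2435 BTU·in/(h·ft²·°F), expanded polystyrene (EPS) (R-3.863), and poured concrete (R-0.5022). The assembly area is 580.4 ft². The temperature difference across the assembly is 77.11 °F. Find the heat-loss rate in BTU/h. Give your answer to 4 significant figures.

1156 BTU/h

8.24/0.2435 = 33.84
R_total = 0.5243 + 33.84 + 3.863 + 0.5022 = 38.729 ft²·°F·h/BTU
Q = A·ΔT/R = 580.4 × 77.11 / 38.729 = 1155.6 BTU/h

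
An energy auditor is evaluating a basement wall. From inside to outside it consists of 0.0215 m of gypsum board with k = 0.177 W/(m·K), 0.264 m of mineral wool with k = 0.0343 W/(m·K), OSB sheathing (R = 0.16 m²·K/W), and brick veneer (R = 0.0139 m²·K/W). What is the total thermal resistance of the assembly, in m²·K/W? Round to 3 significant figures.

7.99 m²·K/W

0.0215/0.177 = 0.1215
0.264/0.0343 = 7.697
R_total = 0.1215 + 7.697 + 0.16 + 0.0139 = 7.992 m²·K/W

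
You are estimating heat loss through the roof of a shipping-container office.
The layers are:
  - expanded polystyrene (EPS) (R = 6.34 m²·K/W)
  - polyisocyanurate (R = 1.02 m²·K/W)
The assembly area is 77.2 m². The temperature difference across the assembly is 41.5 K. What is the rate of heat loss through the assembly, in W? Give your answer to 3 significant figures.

R_total = 6.34 + 1.02 = 7.36 m²·K/W
Q = A·ΔT/R = 77.2 × 41.5 / 7.36 = 435.3 W

435 W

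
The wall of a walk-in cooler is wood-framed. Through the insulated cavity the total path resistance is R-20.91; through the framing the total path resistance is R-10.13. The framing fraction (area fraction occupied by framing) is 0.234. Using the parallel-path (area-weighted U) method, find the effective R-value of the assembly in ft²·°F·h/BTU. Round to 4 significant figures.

U_eff = 0.766/20.91 + 0.234/10.13 = 0.036633 + 0.0231 = 0.059733
R_eff = 1/U_eff = 16.741 ft²·°F·h/BTU

16.74 ft²·°F·h/BTU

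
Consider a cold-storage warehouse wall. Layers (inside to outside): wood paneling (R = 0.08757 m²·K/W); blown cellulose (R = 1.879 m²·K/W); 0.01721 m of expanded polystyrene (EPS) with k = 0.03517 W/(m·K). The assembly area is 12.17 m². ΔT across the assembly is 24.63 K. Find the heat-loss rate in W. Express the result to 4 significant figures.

0.01721/0.03517 = 0.48934
R_total = 0.08757 + 1.879 + 0.48934 = 2.4559 m²·K/W
Q = A·ΔT/R = 12.17 × 24.63 / 2.4559 = 122.05 W

122.1 W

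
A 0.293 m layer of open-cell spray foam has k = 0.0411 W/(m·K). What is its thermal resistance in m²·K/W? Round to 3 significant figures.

7.13 m²·K/W

R = L/k = 0.293/0.0411 = 7.129 m²·K/W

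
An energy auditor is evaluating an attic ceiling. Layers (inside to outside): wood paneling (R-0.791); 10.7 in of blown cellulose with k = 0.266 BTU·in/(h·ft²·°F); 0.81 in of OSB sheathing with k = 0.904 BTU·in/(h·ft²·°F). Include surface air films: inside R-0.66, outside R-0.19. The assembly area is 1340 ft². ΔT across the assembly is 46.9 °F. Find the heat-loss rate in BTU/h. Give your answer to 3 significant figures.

1470 BTU/h

10.7/0.266 = 40.23
0.81/0.904 = 0.896
R_total = 0.66 + 0.791 + 40.23 + 0.896 + 0.19 = 42.76 ft²·°F·h/BTU
Q = A·ΔT/R = 1340 × 46.9 / 42.76 = 1470 BTU/h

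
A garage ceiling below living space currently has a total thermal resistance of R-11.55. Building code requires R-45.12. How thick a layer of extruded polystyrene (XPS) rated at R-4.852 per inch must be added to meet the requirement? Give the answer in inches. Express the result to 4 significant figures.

ΔR = 45.12 − 11.55 = 33.57 ft²·°F·h/BTU
L = ΔR / (R/in) = 33.57/4.852 = 6.9188 in

6.919 in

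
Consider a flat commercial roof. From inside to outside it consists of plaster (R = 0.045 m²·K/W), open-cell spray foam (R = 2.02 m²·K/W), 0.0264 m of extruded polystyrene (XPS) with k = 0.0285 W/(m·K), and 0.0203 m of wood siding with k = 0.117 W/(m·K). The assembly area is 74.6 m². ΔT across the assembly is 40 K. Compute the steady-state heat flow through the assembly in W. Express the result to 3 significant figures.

0.0264/0.0285 = 0.9263
0.0203/0.117 = 0.1735
R_total = 0.045 + 2.02 + 0.9263 + 0.1735 = 3.165 m²·K/W
Q = A·ΔT/R = 74.6 × 40 / 3.165 = 942.9 W

943 W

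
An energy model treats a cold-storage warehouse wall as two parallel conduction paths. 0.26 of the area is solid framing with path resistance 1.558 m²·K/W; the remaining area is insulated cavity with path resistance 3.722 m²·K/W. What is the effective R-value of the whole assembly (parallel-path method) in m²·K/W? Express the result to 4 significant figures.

2.734 m²·K/W

U_eff = 0.74/3.722 + 0.26/1.558 = 0.19882 + 0.16688 = 0.3657
R_eff = 1/U_eff = 2.7345 m²·K/W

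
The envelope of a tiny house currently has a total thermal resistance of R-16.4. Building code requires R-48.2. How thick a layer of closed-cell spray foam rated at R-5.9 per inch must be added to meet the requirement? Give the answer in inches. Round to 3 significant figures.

5.39 in

ΔR = 48.2 − 16.4 = 31.8 ft²·°F·h/BTU
L = ΔR / (R/in) = 31.8/5.9 = 5.39 in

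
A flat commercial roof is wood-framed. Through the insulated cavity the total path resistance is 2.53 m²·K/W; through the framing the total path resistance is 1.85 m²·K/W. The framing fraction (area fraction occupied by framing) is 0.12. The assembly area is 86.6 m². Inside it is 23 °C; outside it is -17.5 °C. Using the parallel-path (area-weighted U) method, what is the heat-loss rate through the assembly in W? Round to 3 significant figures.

1450 W

U_eff = 0.88/2.53 + 0.12/1.85 = 0.3478 + 0.06486 = 0.4127
R_eff = 1/U_eff = 2.423 m²·K/W
Q = 86.6 × (23 − (-17.5)) / 2.423 = 1447 W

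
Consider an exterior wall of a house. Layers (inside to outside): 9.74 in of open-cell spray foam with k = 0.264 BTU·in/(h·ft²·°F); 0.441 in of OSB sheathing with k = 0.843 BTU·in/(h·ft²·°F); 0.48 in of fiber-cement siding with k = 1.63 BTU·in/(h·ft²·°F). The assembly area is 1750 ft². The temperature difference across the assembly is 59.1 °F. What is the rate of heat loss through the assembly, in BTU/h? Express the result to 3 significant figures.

9.74/0.264 = 36.89
0.441/0.843 = 0.5231
0.48/1.63 = 0.2945
R_total = 36.89 + 0.5231 + 0.2945 = 37.71 ft²·°F·h/BTU
Q = A·ΔT/R = 1750 × 59.1 / 37.71 = 2743 BTU/h

2740 BTU/h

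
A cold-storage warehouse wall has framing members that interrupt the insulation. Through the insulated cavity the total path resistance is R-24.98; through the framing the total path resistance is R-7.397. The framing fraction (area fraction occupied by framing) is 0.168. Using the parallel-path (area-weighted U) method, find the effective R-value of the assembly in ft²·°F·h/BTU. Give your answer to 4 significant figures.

U_eff = 0.832/24.98 + 0.168/7.397 = 0.033307 + 0.022712 = 0.056019
R_eff = 1/U_eff = 17.851 ft²·°F·h/BTU

17.85 ft²·°F·h/BTU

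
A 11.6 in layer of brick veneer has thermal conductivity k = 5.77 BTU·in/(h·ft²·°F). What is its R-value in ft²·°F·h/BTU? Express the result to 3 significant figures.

2.01 ft²·°F·h/BTU

R = L/k = 11.6/5.77 = 2.01 ft²·°F·h/BTU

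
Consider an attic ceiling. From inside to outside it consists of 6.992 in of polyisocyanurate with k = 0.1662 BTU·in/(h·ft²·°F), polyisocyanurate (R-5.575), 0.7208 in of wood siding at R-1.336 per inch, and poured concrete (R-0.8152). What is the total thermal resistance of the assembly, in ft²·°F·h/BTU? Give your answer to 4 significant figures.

6.992/0.1662 = 42.07
0.7208 × 1.336 = 0.96299
R_total = 42.07 + 5.575 + 0.96299 + 0.8152 = 49.423 ft²·°F·h/BTU

49.42 ft²·°F·h/BTU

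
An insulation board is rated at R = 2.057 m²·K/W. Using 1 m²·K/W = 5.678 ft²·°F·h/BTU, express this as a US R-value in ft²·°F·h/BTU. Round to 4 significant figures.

R_US = 2.057 × 5.678 = 11.68

11.68 ft²·°F·h/BTU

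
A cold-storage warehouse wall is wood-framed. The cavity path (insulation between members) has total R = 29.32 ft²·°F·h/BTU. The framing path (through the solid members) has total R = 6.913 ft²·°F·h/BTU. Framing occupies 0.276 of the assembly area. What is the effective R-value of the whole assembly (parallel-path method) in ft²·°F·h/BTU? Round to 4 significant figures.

15.48 ft²·°F·h/BTU

U_eff = 0.724/29.32 + 0.276/6.913 = 0.024693 + 0.039925 = 0.064618
R_eff = 1/U_eff = 15.476 ft²·°F·h/BTU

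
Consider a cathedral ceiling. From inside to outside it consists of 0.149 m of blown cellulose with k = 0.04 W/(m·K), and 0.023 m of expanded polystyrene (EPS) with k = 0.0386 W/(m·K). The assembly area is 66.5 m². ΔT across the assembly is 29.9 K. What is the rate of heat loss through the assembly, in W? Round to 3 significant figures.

460 W

0.149/0.04 = 3.725
0.023/0.0386 = 0.5959
R_total = 3.725 + 0.5959 = 4.321 m²·K/W
Q = A·ΔT/R = 66.5 × 29.9 / 4.321 = 460.2 W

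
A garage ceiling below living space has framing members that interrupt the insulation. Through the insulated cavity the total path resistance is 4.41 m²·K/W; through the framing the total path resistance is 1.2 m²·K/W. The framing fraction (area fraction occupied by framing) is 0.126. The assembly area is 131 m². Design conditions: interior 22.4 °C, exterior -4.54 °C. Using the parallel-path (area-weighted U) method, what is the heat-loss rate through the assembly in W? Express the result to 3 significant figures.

1070 W

U_eff = 0.874/4.41 + 0.126/1.2 = 0.1982 + 0.105 = 0.3032
R_eff = 1/U_eff = 3.298 m²·K/W
Q = 131 × (22.4 − (-4.54)) / 3.298 = 1070 W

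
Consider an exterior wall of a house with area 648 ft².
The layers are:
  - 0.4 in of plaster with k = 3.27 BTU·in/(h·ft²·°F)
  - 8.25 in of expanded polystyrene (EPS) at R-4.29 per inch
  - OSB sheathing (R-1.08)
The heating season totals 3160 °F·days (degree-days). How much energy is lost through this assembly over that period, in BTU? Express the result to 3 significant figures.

1340000 BTU

0.4/3.27 = 0.1223
8.25 × 4.29 = 35.39
R_total = 0.1223 + 35.39 + 1.08 = 36.59 ft²·°F·h/BTU
E = A × HDD × 24 / R = 648 × 3160 × 24 / 36.59 = 1343000 BTU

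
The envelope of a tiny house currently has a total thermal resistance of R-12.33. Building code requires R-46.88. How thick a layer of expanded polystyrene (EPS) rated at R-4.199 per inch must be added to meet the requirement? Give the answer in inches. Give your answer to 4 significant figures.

ΔR = 46.88 − 12.33 = 34.55 ft²·°F·h/BTU
L = ΔR / (R/in) = 34.55/4.199 = 8.2281 in

8.228 in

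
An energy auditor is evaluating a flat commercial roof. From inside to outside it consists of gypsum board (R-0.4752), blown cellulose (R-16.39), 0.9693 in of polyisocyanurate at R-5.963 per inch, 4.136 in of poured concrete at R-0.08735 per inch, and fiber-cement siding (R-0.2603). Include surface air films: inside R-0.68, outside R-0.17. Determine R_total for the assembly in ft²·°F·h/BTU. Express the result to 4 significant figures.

0.9693 × 5.963 = 5.7799
4.136 × 0.08735 = 0.36128
R_total = 0.68 + 0.4752 + 16.39 + 5.7799 + 0.36128 + 0.2603 + 0.17 = 24.117 ft²·°F·h/BTU

24.12 ft²·°F·h/BTU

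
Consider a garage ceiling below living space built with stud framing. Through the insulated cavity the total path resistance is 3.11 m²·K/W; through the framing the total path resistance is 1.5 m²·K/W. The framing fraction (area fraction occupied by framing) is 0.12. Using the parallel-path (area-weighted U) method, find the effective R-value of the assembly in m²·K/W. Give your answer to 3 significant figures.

2.76 m²·K/W

U_eff = 0.88/3.11 + 0.12/1.5 = 0.283 + 0.08 = 0.363
R_eff = 1/U_eff = 2.755 m²·K/W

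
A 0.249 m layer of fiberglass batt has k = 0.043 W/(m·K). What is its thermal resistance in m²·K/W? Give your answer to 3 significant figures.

R = L/k = 0.249/0.043 = 5.791 m²·K/W

5.79 m²·K/W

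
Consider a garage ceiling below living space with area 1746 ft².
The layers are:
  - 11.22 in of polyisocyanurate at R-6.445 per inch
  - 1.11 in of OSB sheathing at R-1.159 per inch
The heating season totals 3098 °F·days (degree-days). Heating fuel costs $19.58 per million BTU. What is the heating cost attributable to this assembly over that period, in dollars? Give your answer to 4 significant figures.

11.22 × 6.445 = 72.313
1.11 × 1.159 = 1.2865
R_total = 72.313 + 1.2865 = 73.599 ft²·°F·h/BTU
E = A × HDD × 24 / R = 1746 × 3098 × 24 / 73.599 = 1763900 BTU
Cost = 1763900/10⁶ × 19.58 = $34.536

34.54 dollars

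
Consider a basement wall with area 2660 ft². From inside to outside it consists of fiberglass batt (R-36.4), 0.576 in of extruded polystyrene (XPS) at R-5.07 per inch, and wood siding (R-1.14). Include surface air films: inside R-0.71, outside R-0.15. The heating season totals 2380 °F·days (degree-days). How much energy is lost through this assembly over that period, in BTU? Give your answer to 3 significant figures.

3680000 BTU

0.576 × 5.07 = 2.92
R_total = 0.71 + 36.4 + 2.92 + 1.14 + 0.15 = 41.32 ft²·°F·h/BTU
E = A × HDD × 24 / R = 2660 × 2380 × 24 / 41.32 = 3677000 BTU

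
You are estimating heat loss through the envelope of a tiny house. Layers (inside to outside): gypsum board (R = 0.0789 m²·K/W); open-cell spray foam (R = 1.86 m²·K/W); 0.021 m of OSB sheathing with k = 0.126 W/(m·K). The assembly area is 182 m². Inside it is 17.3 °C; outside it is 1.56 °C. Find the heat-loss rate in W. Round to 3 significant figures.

0.021/0.126 = 0.1667
R_total = 0.0789 + 1.86 + 0.1667 = 2.106 m²·K/W
Q = A·ΔT/R = 182 × (17.3 − 1.56) / 2.106 = 1361 W

1360 W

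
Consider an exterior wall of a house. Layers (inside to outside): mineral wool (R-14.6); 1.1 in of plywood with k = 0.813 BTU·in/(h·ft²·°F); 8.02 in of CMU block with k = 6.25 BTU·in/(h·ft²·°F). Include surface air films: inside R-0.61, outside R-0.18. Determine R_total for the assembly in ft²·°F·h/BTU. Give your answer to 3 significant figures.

18.0 ft²·°F·h/BTU

1.1/0.813 = 1.353
8.02/6.25 = 1.283
R_total = 0.61 + 14.6 + 1.353 + 1.283 + 0.18 = 18.03 ft²·°F·h/BTU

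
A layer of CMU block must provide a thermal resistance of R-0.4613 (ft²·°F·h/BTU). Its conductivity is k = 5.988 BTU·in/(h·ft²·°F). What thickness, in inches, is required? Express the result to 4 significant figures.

2.762 in

L = R × k = 0.4613 × 5.988 = 2.7623 in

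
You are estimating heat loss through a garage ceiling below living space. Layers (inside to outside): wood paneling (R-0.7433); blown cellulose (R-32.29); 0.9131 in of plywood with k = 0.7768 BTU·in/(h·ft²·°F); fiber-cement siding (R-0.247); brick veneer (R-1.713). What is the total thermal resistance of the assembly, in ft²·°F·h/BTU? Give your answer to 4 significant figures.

36.17 ft²·°F·h/BTU

0.9131/0.7768 = 1.1755
R_total = 0.7433 + 32.29 + 1.1755 + 0.247 + 1.713 = 36.169 ft²·°F·h/BTU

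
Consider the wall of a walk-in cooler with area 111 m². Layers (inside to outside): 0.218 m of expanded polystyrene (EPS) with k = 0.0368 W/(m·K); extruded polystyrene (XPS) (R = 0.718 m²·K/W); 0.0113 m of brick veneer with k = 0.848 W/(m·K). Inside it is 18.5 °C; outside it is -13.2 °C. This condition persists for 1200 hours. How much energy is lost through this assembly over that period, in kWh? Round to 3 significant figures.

634 kWh

0.218/0.0368 = 5.924
0.0113/0.848 = 0.01333
R_total = 5.924 + 0.718 + 0.01333 = 6.655 m²·K/W
Q = 111 × (18.5 − (-13.2)) / 6.655 = 528.7 W
E = 528.7 W × 1200 h / 1000 = 634.5 kWh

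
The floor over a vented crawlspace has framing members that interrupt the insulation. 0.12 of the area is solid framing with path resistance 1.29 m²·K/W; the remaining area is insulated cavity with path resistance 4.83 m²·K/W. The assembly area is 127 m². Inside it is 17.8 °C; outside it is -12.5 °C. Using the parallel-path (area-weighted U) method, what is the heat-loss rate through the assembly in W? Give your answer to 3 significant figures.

1060 W

U_eff = 0.88/4.83 + 0.12/1.29 = 0.1822 + 0.09302 = 0.2752
R_eff = 1/U_eff = 3.633 m²·K/W
Q = 127 × (17.8 − (-12.5)) / 3.633 = 1059 W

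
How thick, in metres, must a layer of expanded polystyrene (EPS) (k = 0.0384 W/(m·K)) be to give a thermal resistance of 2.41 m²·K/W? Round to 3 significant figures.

L = R·k = 2.41 × 0.0384 = 0.09254 m

0.0925 m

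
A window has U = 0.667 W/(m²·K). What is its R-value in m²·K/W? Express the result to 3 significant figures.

R = 1/U = 1/0.667 = 1.499

1.50 m²·K/W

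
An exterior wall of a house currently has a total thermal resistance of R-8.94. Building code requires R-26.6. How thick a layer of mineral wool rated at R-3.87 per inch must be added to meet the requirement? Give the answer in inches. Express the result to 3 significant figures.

4.56 in

ΔR = 26.6 − 8.94 = 17.66 ft²·°F·h/BTU
L = ΔR / (R/in) = 17.66/3.87 = 4.563 in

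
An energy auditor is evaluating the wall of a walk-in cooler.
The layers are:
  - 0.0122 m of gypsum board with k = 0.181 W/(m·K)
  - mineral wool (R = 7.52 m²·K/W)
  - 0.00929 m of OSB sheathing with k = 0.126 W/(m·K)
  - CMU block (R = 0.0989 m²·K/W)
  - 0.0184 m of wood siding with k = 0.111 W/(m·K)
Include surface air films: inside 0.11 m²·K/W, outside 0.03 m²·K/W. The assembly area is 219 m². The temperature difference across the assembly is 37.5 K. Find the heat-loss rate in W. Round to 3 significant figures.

0.0122/0.181 = 0.0674
0.00929/0.126 = 0.07373
0.0184/0.111 = 0.1658
R_total = 0.11 + 0.0674 + 7.52 + 0.07373 + 0.0989 + 0.1658 + 0.03 = 8.066 m²·K/W
Q = A·ΔT/R = 219 × 37.5 / 8.066 = 1018 W

1020 W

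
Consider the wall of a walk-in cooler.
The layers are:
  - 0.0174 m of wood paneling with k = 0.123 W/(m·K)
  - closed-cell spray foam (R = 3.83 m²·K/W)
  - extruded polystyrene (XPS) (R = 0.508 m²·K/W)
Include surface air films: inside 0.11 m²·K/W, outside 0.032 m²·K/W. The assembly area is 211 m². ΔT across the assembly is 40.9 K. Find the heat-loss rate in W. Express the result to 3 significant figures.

1870 W

0.0174/0.123 = 0.1415
R_total = 0.11 + 0.1415 + 3.83 + 0.508 + 0.032 = 4.621 m²·K/W
Q = A·ΔT/R = 211 × 40.9 / 4.621 = 1867 W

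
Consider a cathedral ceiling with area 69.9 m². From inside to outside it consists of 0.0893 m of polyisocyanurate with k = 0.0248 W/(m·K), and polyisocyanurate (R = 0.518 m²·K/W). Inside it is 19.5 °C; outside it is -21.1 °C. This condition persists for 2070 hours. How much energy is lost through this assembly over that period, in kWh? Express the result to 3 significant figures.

1430 kWh

0.0893/0.0248 = 3.601
R_total = 3.601 + 0.518 = 4.119 m²·K/W
Q = 69.9 × (19.5 − (-21.1)) / 4.119 = 689 W
E = 689 W × 2070 h / 1000 = 1426 kWh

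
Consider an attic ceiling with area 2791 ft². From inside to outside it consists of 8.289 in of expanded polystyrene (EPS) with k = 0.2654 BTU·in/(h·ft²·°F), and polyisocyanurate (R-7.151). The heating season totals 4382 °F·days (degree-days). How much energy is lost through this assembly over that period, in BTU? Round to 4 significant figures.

8.289/0.2654 = 31.232
R_total = 31.232 + 7.151 = 38.383 ft²·°F·h/BTU
E = A × HDD × 24 / R = 2791 × 4382 × 24 / 38.383 = 7647200 BTU

7647000 BTU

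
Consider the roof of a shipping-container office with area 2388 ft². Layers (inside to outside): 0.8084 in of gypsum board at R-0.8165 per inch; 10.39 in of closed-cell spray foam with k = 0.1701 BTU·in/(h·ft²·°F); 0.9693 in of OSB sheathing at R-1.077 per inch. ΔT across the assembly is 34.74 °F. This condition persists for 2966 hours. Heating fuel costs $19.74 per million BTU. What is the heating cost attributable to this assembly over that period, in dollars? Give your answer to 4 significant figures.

77.36 dollars

0.8084 × 0.8165 = 0.66006
10.39/0.1701 = 61.082
0.9693 × 1.077 = 1.0439
R_total = 0.66006 + 61.082 + 1.0439 = 62.786 ft²·°F·h/BTU
Q = 2388 × 34.74 / 62.786 = 1321.3 BTU/h
E = 1321.3 × 2966 = 3919000 BTU
Cost = 3919000/10⁶ × 19.74 = $77.361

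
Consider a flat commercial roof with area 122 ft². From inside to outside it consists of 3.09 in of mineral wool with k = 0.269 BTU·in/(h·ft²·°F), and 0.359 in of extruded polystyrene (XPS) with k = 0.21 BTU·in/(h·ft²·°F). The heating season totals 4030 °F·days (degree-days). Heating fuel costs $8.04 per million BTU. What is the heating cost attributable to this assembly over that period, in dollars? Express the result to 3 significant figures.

3.09/0.269 = 11.49
0.359/0.21 = 1.71
R_total = 11.49 + 1.71 = 13.2 ft²·°F·h/BTU
E = A × HDD × 24 / R = 122 × 4030 × 24 / 13.2 = 894200 BTU
Cost = 894200/10⁶ × 8.04 = $7.189

7.19 dollars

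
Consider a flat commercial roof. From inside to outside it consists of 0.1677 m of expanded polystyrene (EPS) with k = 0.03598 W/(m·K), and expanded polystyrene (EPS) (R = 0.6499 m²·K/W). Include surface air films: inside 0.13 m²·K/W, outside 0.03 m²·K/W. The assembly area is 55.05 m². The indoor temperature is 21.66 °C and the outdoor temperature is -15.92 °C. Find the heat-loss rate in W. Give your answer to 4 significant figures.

0.1677/0.03598 = 4.6609
R_total = 0.13 + 4.6609 + 0.6499 + 0.03 = 5.4708 m²·K/W
Q = A·ΔT/R = 55.05 × (21.66 − (-15.92)) / 5.4708 = 378.15 W

378.1 W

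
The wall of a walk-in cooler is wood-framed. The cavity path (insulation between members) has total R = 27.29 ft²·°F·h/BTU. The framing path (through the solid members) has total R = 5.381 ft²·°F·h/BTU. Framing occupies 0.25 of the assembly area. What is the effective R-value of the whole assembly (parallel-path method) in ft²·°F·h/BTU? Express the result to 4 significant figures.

U_eff = 0.75/27.29 + 0.25/5.381 = 0.027483 + 0.04646 = 0.073942
R_eff = 1/U_eff = 13.524 ft²·°F·h/BTU

13.52 ft²·°F·h/BTU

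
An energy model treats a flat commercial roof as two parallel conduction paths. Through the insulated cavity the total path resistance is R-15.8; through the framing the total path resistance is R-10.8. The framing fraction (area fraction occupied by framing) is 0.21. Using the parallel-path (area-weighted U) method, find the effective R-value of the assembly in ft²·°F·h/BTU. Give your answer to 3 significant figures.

14.4 ft²·°F·h/BTU

U_eff = 0.79/15.8 + 0.21/10.8 = 0.05 + 0.01944 = 0.06944
R_eff = 1/U_eff = 14.4 ft²·°F·h/BTU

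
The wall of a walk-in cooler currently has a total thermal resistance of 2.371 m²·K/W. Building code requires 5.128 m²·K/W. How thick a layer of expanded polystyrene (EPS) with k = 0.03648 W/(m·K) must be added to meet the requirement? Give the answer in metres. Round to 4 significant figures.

0.1006 m

ΔR = 5.128 − 2.371 = 2.757 m²·K/W
L = ΔR × k = 2.757 × 0.03648 = 0.10058 m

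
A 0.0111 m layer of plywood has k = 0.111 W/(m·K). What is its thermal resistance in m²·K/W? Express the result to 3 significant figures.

0.100 m²·K/W

R = L/k = 0.0111/0.111 = 0.1 m²·K/W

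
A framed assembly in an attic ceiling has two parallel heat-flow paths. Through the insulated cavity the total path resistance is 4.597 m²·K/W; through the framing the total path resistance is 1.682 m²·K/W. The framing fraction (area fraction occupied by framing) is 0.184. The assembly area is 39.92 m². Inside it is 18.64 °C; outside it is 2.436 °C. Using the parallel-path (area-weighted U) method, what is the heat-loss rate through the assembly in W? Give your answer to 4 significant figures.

185.6 W

U_eff = 0.816/4.597 + 0.184/1.682 = 0.17751 + 0.10939 = 0.2869
R_eff = 1/U_eff = 3.4855 m²·K/W
Q = 39.92 × (18.64 − 2.436) / 3.4855 = 185.59 W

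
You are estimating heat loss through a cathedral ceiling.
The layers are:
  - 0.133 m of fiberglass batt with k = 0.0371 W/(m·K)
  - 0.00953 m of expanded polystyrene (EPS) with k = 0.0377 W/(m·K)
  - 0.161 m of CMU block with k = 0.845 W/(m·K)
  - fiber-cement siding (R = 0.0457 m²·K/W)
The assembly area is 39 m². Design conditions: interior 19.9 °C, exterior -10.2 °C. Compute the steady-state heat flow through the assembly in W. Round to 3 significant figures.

0.133/0.0371 = 3.585
0.00953/0.0377 = 0.2528
0.161/0.845 = 0.1905
R_total = 3.585 + 0.2528 + 0.1905 + 0.0457 = 4.074 m²·K/W
Q = A·ΔT/R = 39 × (19.9 − (-10.2)) / 4.074 = 288.1 W

288 W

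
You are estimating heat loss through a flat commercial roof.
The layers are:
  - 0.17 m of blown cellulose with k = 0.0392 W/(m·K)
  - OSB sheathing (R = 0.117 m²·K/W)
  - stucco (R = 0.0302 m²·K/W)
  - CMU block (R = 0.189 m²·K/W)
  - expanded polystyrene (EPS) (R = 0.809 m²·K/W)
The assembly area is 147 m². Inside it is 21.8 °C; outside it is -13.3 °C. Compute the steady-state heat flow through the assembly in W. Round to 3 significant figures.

0.17/0.0392 = 4.337
R_total = 4.337 + 0.117 + 0.0302 + 0.189 + 0.809 = 5.482 m²·K/W
Q = A·ΔT/R = 147 × (21.8 − (-13.3)) / 5.482 = 941.2 W

941 W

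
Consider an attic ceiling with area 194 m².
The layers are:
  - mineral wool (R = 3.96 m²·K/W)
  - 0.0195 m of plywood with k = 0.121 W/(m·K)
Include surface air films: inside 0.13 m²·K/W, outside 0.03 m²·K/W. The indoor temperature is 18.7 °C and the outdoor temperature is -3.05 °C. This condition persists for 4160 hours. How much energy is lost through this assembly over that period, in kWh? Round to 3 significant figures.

0.0195/0.121 = 0.1612
R_total = 0.13 + 3.96 + 0.1612 + 0.03 = 4.281 m²·K/W
Q = 194 × (18.7 − (-3.05)) / 4.281 = 985.6 W
E = 985.6 W × 4160 h / 1000 = 4100 kWh

4100 kWh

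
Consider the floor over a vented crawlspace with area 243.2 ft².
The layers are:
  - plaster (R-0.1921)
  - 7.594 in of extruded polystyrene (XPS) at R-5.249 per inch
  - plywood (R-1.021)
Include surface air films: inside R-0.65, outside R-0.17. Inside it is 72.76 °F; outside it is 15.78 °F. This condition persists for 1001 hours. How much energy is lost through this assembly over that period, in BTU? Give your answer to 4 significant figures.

331100 BTU

7.594 × 5.249 = 39.861
R_total = 0.65 + 0.1921 + 39.861 + 1.021 + 0.17 = 41.894 ft²·°F·h/BTU
Q = 243.2 × (72.76 − 15.78) / 41.894 = 330.78 BTU/h
E = 330.78 × 1001 = 331110 BTU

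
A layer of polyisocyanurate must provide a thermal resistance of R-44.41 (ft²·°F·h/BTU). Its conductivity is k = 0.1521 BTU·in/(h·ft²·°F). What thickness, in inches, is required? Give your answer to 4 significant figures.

L = R × k = 44.41 × 0.1521 = 6.7548 in

6.755 in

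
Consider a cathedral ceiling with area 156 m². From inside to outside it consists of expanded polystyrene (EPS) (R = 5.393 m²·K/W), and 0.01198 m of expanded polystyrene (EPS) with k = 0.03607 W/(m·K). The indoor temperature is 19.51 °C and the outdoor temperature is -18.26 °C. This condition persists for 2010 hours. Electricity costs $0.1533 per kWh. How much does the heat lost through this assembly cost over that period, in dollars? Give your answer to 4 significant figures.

317.1 dollars

0.01198/0.03607 = 0.33213
R_total = 5.393 + 0.33213 = 5.7251 m²·K/W
Q = 156 × (19.51 − (-18.26)) / 5.7251 = 1029.2 W
E = 1029.2 W × 2010 h / 1000 = 2068.6 kWh
Cost = 2068.6 × 0.1533 = $317.12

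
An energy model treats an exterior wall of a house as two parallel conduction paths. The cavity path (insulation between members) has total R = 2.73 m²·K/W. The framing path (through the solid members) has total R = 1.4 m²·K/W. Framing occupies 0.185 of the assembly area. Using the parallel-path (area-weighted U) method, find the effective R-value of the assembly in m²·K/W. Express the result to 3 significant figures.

2.32 m²·K/W

U_eff = 0.815/2.73 + 0.185/1.4 = 0.2985 + 0.1321 = 0.4307
R_eff = 1/U_eff = 2.322 m²·K/W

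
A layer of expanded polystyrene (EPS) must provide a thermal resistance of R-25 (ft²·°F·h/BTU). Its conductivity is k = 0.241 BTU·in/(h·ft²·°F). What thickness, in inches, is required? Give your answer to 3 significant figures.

6.02 in

L = R × k = 25 × 0.241 = 6.025 in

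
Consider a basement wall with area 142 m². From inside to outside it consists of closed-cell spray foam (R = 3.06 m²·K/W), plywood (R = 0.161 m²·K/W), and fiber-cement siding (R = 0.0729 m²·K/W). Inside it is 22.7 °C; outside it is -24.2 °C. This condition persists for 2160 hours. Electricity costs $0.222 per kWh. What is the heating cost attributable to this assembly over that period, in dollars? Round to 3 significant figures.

R_total = 3.06 + 0.161 + 0.0729 = 3.294 m²·K/W
Q = 142 × (22.7 − (-24.2)) / 3.294 = 2022 W
E = 2022 W × 2160 h / 1000 = 4367 kWh
Cost = 4367 × 0.222 = $969.5

970 dollars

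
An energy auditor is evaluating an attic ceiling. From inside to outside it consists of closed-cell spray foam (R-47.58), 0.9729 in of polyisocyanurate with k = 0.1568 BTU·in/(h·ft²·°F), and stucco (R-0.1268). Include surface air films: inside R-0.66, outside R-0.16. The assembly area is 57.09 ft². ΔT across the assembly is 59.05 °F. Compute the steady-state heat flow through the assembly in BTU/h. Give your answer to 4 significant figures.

0.9729/0.1568 = 6.2047
R_total = 0.66 + 47.58 + 6.2047 + 0.1268 + 0.16 = 54.732 ft²·°F·h/BTU
Q = A·ΔT/R = 57.09 × 59.05 / 54.732 = 61.595 BTU/h

61.59 BTU/h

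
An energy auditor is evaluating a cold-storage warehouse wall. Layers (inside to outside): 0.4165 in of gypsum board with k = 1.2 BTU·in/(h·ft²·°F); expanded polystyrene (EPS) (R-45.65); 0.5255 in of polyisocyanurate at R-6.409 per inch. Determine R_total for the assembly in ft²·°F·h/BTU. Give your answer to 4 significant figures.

0.4165/1.2 = 0.34708
0.5255 × 6.409 = 3.3679
R_total = 0.34708 + 45.65 + 3.3679 = 49.365 ft²·°F·h/BTU

49.37 ft²·°F·h/BTU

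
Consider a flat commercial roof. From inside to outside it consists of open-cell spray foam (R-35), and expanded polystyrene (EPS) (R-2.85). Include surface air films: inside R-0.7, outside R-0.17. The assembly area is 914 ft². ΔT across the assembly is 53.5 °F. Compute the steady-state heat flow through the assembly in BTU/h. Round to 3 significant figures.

R_total = 0.7 + 35 + 2.85 + 0.17 = 38.72 ft²·°F·h/BTU
Q = A·ΔT/R = 914 × 53.5 / 38.72 = 1263 BTU/h

1260 BTU/h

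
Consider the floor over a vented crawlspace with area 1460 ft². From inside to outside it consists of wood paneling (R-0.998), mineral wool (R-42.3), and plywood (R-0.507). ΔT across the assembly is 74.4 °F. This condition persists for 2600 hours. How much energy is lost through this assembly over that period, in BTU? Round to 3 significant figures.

R_total = 0.998 + 42.3 + 0.507 = 43.8 ft²·°F·h/BTU
Q = 1460 × 74.4 / 43.8 = 2480 BTU/h
E = 2480 × 2600 = 6447000 BTU

6450000 BTU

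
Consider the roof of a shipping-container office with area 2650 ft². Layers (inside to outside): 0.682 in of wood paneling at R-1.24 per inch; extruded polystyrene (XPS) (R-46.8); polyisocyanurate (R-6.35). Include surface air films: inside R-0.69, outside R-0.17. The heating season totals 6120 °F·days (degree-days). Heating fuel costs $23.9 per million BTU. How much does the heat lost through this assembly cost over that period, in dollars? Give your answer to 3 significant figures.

170 dollars

0.682 × 1.24 = 0.8457
R_total = 0.69 + 0.8457 + 46.8 + 6.35 + 0.17 = 54.86 ft²·°F·h/BTU
E = A × HDD × 24 / R = 2650 × 6120 × 24 / 54.86 = 7096000 BTU
Cost = 7096000/10⁶ × 23.9 = $169.6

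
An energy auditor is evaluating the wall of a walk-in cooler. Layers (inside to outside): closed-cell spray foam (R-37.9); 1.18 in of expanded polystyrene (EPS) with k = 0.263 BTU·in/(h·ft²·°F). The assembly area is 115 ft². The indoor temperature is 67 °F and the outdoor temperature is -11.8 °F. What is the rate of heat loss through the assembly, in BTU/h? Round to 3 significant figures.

1.18/0.263 = 4.487
R_total = 37.9 + 4.487 = 42.39 ft²·°F·h/BTU
Q = A·ΔT/R = 115 × (67 − (-11.8)) / 42.39 = 213.8 BTU/h

214 BTU/h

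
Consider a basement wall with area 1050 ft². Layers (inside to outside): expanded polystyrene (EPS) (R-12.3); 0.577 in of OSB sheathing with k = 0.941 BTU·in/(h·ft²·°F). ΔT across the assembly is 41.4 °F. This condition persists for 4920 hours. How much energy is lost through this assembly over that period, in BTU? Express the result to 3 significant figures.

16600000 BTU

0.577/0.941 = 0.6132
R_total = 12.3 + 0.6132 = 12.91 ft²·°F·h/BTU
Q = 1050 × 41.4 / 12.91 = 3366 BTU/h
E = 3366 × 4920 = 16560000 BTU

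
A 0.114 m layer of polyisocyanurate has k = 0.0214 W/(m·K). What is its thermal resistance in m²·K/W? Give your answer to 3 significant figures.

5.33 m²·K/W

R = L/k = 0.114/0.0214 = 5.327 m²·K/W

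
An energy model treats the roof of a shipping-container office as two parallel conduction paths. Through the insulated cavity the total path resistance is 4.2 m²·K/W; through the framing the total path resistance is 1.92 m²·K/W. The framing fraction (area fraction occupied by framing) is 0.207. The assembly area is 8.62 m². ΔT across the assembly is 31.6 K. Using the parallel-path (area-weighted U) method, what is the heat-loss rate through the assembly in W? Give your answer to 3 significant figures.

U_eff = 0.793/4.2 + 0.207/1.92 = 0.1888 + 0.1078 = 0.2966
R_eff = 1/U_eff = 3.371 m²·K/W
Q = 8.62 × 31.6 / 3.371 = 80.8 W

80.8 W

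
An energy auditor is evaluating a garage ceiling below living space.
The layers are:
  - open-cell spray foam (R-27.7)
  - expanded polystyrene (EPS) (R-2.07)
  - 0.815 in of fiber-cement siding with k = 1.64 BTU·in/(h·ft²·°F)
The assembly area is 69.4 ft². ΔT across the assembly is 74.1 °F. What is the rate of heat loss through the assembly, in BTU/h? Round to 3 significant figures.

170 BTU/h

0.815/1.64 = 0.497
R_total = 27.7 + 2.07 + 0.497 = 30.27 ft²·°F·h/BTU
Q = A·ΔT/R = 69.4 × 74.1 / 30.27 = 169.9 BTU/h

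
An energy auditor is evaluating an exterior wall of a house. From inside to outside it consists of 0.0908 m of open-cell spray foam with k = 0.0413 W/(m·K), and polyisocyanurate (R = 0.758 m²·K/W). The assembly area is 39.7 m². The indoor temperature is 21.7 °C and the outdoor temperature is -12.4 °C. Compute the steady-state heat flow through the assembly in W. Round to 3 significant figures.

0.0908/0.0413 = 2.199
R_total = 2.199 + 0.758 = 2.957 m²·K/W
Q = A·ΔT/R = 39.7 × (21.7 − (-12.4)) / 2.957 = 457.9 W

458 W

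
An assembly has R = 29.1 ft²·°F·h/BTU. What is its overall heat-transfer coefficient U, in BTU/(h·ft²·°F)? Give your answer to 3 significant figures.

0.0344 BTU/(h·ft²·°F)

U = 1/R = 1/29.1 = 0.03436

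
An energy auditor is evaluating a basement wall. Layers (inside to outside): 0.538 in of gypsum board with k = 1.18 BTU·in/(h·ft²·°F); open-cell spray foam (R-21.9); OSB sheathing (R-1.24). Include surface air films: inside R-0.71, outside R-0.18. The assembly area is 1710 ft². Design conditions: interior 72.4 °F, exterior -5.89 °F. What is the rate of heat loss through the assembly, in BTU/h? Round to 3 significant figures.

5470 BTU/h

0.538/1.18 = 0.4559
R_total = 0.71 + 0.4559 + 21.9 + 1.24 + 0.18 = 24.49 ft²·°F·h/BTU
Q = A·ΔT/R = 1710 × (72.4 − (-5.89)) / 24.49 = 5467 BTU/h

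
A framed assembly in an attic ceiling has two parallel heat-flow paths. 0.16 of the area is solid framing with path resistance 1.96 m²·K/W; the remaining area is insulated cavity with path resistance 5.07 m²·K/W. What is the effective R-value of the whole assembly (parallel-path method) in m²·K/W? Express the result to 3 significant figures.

4.04 m²·K/W

U_eff = 0.84/5.07 + 0.16/1.96 = 0.1657 + 0.08163 = 0.2473
R_eff = 1/U_eff = 4.043 m²·K/W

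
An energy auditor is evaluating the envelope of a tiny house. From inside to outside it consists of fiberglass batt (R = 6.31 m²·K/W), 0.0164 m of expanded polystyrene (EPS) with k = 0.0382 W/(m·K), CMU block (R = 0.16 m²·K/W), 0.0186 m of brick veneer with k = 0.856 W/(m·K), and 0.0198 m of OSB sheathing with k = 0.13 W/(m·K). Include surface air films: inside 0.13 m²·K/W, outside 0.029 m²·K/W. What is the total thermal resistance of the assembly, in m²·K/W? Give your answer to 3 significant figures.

0.0164/0.0382 = 0.4293
0.0186/0.856 = 0.02173
0.0198/0.13 = 0.1523
R_total = 0.13 + 6.31 + 0.4293 + 0.16 + 0.02173 + 0.1523 + 0.029 = 7.232 m²·K/W

7.23 m²·K/W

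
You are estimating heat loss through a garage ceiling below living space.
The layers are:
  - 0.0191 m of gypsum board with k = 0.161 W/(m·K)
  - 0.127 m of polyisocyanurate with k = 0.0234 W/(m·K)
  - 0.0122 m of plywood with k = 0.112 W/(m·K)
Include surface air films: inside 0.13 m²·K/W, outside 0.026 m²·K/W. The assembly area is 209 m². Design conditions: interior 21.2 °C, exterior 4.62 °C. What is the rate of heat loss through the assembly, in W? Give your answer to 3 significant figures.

0.0191/0.161 = 0.1186
0.127/0.0234 = 5.427
0.0122/0.112 = 0.1089
R_total = 0.13 + 0.1186 + 5.427 + 0.1089 + 0.026 = 5.811 m²·K/W
Q = A·ΔT/R = 209 × (21.2 − 4.62) / 5.811 = 596.3 W

596 W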